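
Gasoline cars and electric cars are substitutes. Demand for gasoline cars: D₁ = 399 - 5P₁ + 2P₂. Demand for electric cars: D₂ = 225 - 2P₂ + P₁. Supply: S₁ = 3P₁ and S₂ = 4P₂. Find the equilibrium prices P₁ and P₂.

Market 1: 399 - 5P₁ + 2P₂ = 3P₁ → 8P₁ - 2P₂ = 399.
Market 2: 6P₂ - P₁ = 225.
Eliminating P₂: 6×(1) + 2×(2) gives 46P₁ = 2844, so P₁ = 1422/23.
Back-substitute into (2): P₂ = (225 + 1×1422/23) / 6 = 2199/46.

P₁ = 1422/23, P₂ = 2199/46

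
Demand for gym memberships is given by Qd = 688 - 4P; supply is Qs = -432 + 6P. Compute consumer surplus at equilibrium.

Consumer surplus = 7200

Equilibrium: 688 - 4P = -432 + 6P gives P* = 112, Q* = 240.
Demand choke price (Qd = 0): P = 172.
CS = ½(172 − 112)(240) = 7200.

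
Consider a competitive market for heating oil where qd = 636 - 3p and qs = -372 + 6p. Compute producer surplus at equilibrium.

Equilibrium: 636 - 3p = -372 + 6p gives p* = 112, q* = 300.
Supply starts at p = 62 (where qs = 0).
PS = ½(112 − 62)(300) = 7500.

Producer surplus = 7500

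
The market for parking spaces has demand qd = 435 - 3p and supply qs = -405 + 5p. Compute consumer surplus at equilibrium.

Consumer surplus = 2400

Equilibrium: 435 - 3p = -405 + 5p gives p* = 105, q* = 120.
Demand choke price (qd = 0): p = 145.
CS = ½(145 − 105)(120) = 2400.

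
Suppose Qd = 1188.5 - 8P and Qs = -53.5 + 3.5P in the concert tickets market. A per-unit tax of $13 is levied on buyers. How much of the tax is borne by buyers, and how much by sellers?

Pre-tax equilibrium: P* = 108, Q* = 324.5.
Tax on buyers shifts demand to Qd = 1188.5 − 8(P + 13) = 1084.5 - 8P.
1084.5 - 8P = -53.5 + 3.5P gives seller price Ps = 2276/23; buyers pay Pb = 2276/23 + 13 = 2575/23.
New quantity: Q = 1188.5 − 8(2575/23) = 13471/46.
Buyer burden = 2575/23 − 108 = 91/23; seller burden = 108 − 2276/23 = 208/23.

Buyers bear 91/23, sellers bear 208/23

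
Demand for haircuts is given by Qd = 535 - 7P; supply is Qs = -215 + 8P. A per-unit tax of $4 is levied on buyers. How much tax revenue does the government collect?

Tax revenue = 10204/15

Pre-tax equilibrium: P* = 50, Q* = 185.
Tax on buyers shifts demand to Qd = 535 − 7(P + 4) = 507 - 7P.
507 - 7P = -215 + 8P gives seller price Ps = 722/15; buyers pay Pb = 722/15 + 4 = 782/15.
New quantity: Q = 535 − 7(782/15) = 2551/15.
Revenue = 4 × 2551/15 = 10204/15.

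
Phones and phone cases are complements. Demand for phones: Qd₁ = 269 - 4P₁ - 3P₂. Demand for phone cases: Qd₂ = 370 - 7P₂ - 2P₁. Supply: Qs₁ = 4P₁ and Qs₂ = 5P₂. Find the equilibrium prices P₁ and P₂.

Market 1: 269 - 4P₁ - 3P₂ = 4P₁ → 8P₁ + 3P₂ = 269.
Market 2: 12P₂ + 2P₁ = 370.
Eliminating P₂: 12×(1) − 3×(2) gives 90P₁ = 2118, so P₁ = 353/15.
Back-substitute into (2): P₂ = (370 − 2×353/15) / 12 = 1211/45.

P₁ = 353/15, P₂ = 1211/45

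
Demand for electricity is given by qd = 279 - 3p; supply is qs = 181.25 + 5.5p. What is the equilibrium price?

Set qd = qs: 279 - 3p = 181.25 + 5.5p.
97.75 = 8.5p, so p* = 11.5.
q* = 279 − 3(11.5) = 244.5.

p* = 11.5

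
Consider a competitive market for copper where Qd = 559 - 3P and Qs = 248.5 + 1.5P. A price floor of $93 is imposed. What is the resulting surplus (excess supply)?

Surplus = 108

Equilibrium price would be P* = 69, so the floor at 93 binds.
At P = 93: Qd = 280, Qs = 388.
Surplus = 388 − 280 = 108.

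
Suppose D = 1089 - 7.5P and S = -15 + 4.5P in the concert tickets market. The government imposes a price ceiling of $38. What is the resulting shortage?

Shortage = 648

Equilibrium price would be P* = 92, so the ceiling at 38 binds.
At P = 38: D = 1089 − 7.5(38) = 804, S = -15 + 4.5(38) = 156.
Shortage = 804 − 156 = 648.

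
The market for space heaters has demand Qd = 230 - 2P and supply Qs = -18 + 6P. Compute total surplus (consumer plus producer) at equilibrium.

Equilibrium: 230 - 2P = -18 + 6P gives P* = 31, Q* = 168.
Demand choke price: P = 115; supply starts at P = 3.
CS = ½(115 − 31)(168) = 7056; PS = ½(31 − 3)(168) = 2352.

Total surplus = 9408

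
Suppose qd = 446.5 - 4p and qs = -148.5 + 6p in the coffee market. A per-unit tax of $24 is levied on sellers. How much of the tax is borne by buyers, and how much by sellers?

Buyers bear $14.4, sellers bear $9.6

Pre-tax equilibrium: p* = 59.5, q* = 208.5.
Tax on sellers shifts supply to qs = -148.5 + 6(p − 24) = -292.5 + 6p.
446.5 - 4p = -292.5 + 6p gives buyer price pb = 73.9; sellers receive ps = 73.9 − 24 = 49.9.
New quantity: q = 446.5 − 4(73.9) = 150.9.
Buyer burden = 73.9 − 59.5 = 14.4; seller burden = 59.5 − 49.9 = 9.6.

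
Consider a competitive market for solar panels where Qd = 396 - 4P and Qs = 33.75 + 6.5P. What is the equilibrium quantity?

Q* = 258

Set Qd = Qs: 396 - 4P = 33.75 + 6.5P.
362.25 = 10.5P, so P* = 34.5.
Q* = 396 − 4(34.5) = 258.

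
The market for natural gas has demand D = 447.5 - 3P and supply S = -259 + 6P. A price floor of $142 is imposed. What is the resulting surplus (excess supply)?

Surplus = 571.5

Equilibrium price would be P* = 78.5, so the floor at 142 binds.
At P = 142: D = 21.5, S = 593.
Surplus = 593 − 21.5 = 571.5.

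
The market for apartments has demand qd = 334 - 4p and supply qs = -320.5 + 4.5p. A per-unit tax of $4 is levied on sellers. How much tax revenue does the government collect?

Pre-tax equilibrium: p* = 77, q* = 26.
Tax on sellers shifts supply to qs = -320.5 + 4.5(p − 4) = -338.5 + 4.5p.
334 - 4p = -338.5 + 4.5p gives buyer price pb = 1345/17; sellers receive ps = 1345/17 − 4 = 1277/17.
New quantity: q = 334 − 4(1345/17) = 298/17.
Revenue = 4 × 298/17 = 1192/17.

Tax revenue = 1192/17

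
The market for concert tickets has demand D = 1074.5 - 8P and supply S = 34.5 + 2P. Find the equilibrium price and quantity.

P* = 104, Q* = 242.5

Set D = S: 1074.5 - 8P = 34.5 + 2P.
1040 = 10P, so P* = 104.
Q* = 1074.5 − 8(104) = 242.5.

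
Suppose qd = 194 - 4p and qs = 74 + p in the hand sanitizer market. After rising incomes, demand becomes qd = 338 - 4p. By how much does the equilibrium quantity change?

Original equilibrium: p* = 24, q* = 98.
New equilibrium: 338 - 4p = 74 + p, so 264 = 5p and p' = 52.8; q' = 338 − 4(52.8) = 126.8.
Change in quantity: 126.8 − 98 = 28.8.

Δq = 28.8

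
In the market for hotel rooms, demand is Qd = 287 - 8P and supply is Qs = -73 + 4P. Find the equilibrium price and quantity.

Set Qd = Qs: 287 - 8P = -73 + 4P.
360 = 12P, so P* = 30.
Q* = 287 − 8(30) = 47.

P* = 30, Q* = 47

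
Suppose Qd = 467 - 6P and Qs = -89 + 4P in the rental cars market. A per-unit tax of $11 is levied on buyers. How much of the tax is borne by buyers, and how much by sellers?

Pre-tax equilibrium: P* = 55.6, Q* = 133.4.
Tax on buyers shifts demand to Qd = 467 − 6(P + 11) = 401 - 6P.
401 - 6P = -89 + 4P gives seller price Ps = 49; buyers pay Pb = 49 + 11 = 60.
New quantity: Q = 467 − 6(60) = 107.
Buyer burden = 60 − 55.6 = 4.4; seller burden = 55.6 − 49 = 6.6.

Buyers bear $4.4, sellers bear $6.6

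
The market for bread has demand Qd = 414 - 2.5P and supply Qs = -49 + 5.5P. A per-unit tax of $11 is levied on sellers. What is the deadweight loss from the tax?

Deadweight loss = 103.984375

Pre-tax equilibrium: P* = 57.875, Q* = 269.3125.
Tax on sellers shifts supply to Qs = -49 + 5.5(P − 11) = -109.5 + 5.5P.
414 - 2.5P = -109.5 + 5.5P gives buyer price Pb = 65.4375; sellers receive Ps = 65.4375 − 11 = 54.4375.
New quantity: Q = 414 − 2.5(65.4375) = 250.40625.
DWL = ½ × 11 × (269.3125 − 250.40625) = 103.984375.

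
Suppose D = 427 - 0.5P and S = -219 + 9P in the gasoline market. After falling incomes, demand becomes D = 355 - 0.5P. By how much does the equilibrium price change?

ΔP = -144/19

Original equilibrium: P* = 68, Q* = 393.
New equilibrium: 355 - 0.5P = -219 + 9P, so 574 = 9.5P and P' = 1148/19; Q' = 355 − 0.5(1148/19) = 6171/19.
Change in price: 1148/19 − 68 = -144/19.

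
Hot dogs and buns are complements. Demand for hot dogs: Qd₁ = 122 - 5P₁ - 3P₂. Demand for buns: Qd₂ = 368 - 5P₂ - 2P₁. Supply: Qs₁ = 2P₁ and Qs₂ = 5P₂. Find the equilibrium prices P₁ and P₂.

Market 1: 122 - 5P₁ - 3P₂ = 2P₁ → 7P₁ + 3P₂ = 122.
Market 2: 10P₂ + 2P₁ = 368.
Eliminating P₂: 10×(1) − 3×(2) gives 64P₁ = 116, so P₁ = 1.8125.
Back-substitute into (2): P₂ = (368 − 2×1.8125) / 10 = 36.4375.

P₁ = 1.8125, P₂ = 36.4375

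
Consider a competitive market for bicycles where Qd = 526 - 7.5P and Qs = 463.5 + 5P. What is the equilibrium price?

P* = 5

Set Qd = Qs: 526 - 7.5P = 463.5 + 5P.
62.5 = 12.5P, so P* = 5.
Q* = 526 − 7.5(5) = 488.5.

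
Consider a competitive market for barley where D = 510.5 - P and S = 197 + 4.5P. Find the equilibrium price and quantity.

Set D = S: 510.5 - P = 197 + 4.5P.
313.5 = 5.5P, so P* = 57.
Q* = 510.5 − 1(57) = 453.5.

P* = 57, Q* = 453.5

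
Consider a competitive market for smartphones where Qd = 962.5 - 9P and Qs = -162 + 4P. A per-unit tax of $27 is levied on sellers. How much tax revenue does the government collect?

Tax revenue = 38340/13

Pre-tax equilibrium: P* = 86.5, Q* = 184.
Tax on sellers shifts supply to Qs = -162 + 4(P − 27) = -270 + 4P.
962.5 - 9P = -270 + 4P gives buyer price Pb = 2465/26; sellers receive Ps = 2465/26 − 27 = 1763/26.
New quantity: Q = 962.5 − 9(2465/26) = 1420/13.
Revenue = 27 × 1420/13 = 38340/13.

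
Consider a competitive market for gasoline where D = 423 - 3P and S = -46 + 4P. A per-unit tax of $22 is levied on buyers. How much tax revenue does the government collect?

Tax revenue = 28380/7

Pre-tax equilibrium: P* = 67, Q* = 222.
Tax on buyers shifts demand to D = 423 − 3(P + 22) = 357 - 3P.
357 - 3P = -46 + 4P gives seller price Ps = 403/7; buyers pay Pb = 403/7 + 22 = 557/7.
New quantity: Q = 423 − 3(557/7) = 1290/7.
Revenue = 22 × 1290/7 = 28380/7.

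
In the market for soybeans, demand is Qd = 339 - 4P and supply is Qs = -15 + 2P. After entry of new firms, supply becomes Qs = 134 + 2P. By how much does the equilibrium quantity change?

Original equilibrium: P* = 59, Q* = 103.
New equilibrium: 339 - 4P = 134 + 2P, so 205 = 6P and P' = 205/6; Q' = 339 − 4(205/6) = 607/3.
Change in quantity: 607/3 − 103 = 298/3.

ΔQ = 298/3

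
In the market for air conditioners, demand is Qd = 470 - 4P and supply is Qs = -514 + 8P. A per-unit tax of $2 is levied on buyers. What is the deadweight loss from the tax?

Pre-tax equilibrium: P* = 82, Q* = 142.
Tax on buyers shifts demand to Qd = 470 − 4(P + 2) = 462 - 4P.
462 - 4P = -514 + 8P gives seller price Ps = 244/3; buyers pay Pb = 244/3 + 2 = 250/3.
New quantity: Q = 470 − 4(250/3) = 410/3.
DWL = ½ × 2 × (142 − 410/3) = 16/3.

Deadweight loss = 16/3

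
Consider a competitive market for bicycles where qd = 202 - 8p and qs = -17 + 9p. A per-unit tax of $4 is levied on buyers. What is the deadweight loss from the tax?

Deadweight loss = 576/17

Pre-tax equilibrium: p* = 219/17, q* = 1682/17.
Tax on buyers shifts demand to qd = 202 − 8(p + 4) = 170 - 8p.
170 - 8p = -17 + 9p gives seller price ps = 11; buyers pay pb = 11 + 4 = 15.
New quantity: q = 202 − 8(15) = 82.
DWL = ½ × 4 × (1682/17 − 82) = 576/17.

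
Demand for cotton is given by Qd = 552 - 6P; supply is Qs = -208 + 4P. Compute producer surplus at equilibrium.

Producer surplus = 1152

Equilibrium: 552 - 6P = -208 + 4P gives P* = 76, Q* = 96.
Supply starts at P = 52 (where Qs = 0).
PS = ½(76 − 52)(96) = 1152.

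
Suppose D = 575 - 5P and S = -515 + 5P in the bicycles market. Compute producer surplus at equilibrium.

Equilibrium: 575 - 5P = -515 + 5P gives P* = 109, Q* = 30.
Supply starts at P = 103 (where S = 0).
PS = ½(109 − 103)(30) = 90.

Producer surplus = 90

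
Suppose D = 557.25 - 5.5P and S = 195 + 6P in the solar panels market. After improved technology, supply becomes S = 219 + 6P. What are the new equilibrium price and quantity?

P' = 1353/46, Q' = 9096/23

Original equilibrium: P* = 31.5, Q* = 384.
New equilibrium: 557.25 - 5.5P = 219 + 6P, so 338.25 = 11.5P and P' = 1353/46; Q' = 557.25 − 5.5(1353/46) = 9096/23.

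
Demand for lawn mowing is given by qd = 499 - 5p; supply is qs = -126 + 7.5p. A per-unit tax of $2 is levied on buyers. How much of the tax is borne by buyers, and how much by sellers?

Pre-tax equilibrium: p* = 50, q* = 249.
Tax on buyers shifts demand to qd = 499 − 5(p + 2) = 489 - 5p.
489 - 5p = -126 + 7.5p gives seller price ps = 49.2; buyers pay pb = 49.2 + 2 = 51.2.
New quantity: q = 499 − 5(51.2) = 243.
Buyer burden = 51.2 − 50 = 1.2; seller burden = 50 − 49.2 = 0.8.

Buyers bear $1.2, sellers bear $0.8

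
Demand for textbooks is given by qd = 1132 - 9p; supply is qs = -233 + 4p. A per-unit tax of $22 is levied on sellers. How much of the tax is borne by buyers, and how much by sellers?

Pre-tax equilibrium: p* = 105, q* = 187.
Tax on sellers shifts supply to qs = -233 + 4(p − 22) = -321 + 4p.
1132 - 9p = -321 + 4p gives buyer price pb = 1453/13; sellers receive ps = 1453/13 − 22 = 1167/13.
New quantity: q = 1132 − 9(1453/13) = 1639/13.
Buyer burden = 1453/13 − 105 = 88/13; seller burden = 105 − 1167/13 = 198/13.

Buyers bear 88/13, sellers bear 198/13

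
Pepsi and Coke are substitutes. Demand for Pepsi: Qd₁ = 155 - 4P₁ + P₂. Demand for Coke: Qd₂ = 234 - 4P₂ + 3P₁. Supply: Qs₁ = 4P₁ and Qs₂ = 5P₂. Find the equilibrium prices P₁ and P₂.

Market 1: 155 - 4P₁ + P₂ = 4P₁ → 8P₁ - P₂ = 155.
Market 2: 9P₂ - 3P₁ = 234.
Eliminating P₂: 9×(1) + 1×(2) gives 69P₁ = 1629, so P₁ = 543/23.
Back-substitute into (2): P₂ = (234 + 3×543/23) / 9 = 779/23.

P₁ = 543/23, P₂ = 779/23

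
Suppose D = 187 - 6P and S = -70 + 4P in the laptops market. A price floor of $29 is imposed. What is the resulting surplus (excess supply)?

Equilibrium price would be P* = 25.7, so the floor at 29 binds.
At P = 29: D = 13, S = 46.
Surplus = 46 − 13 = 33.

Surplus = 33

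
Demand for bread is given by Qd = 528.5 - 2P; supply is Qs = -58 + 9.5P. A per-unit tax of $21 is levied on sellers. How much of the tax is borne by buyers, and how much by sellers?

Buyers bear 399/23, sellers bear 84/23

Pre-tax equilibrium: P* = 51, Q* = 426.5.
Tax on sellers shifts supply to Qs = -58 + 9.5(P − 21) = -257.5 + 9.5P.
528.5 - 2P = -257.5 + 9.5P gives buyer price Pb = 1572/23; sellers receive Ps = 1572/23 − 21 = 1089/23.
New quantity: Q = 528.5 − 2(1572/23) = 18023/46.
Buyer burden = 1572/23 − 51 = 399/23; seller burden = 51 − 1089/23 = 84/23.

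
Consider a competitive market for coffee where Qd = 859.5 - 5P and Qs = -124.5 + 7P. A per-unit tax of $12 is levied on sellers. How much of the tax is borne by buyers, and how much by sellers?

Buyers bear $7, sellers bear $5

Pre-tax equilibrium: P* = 82, Q* = 449.5.
Tax on sellers shifts supply to Qs = -124.5 + 7(P − 12) = -208.5 + 7P.
859.5 - 5P = -208.5 + 7P gives buyer price Pb = 89; sellers receive Ps = 89 − 12 = 77.
New quantity: Q = 859.5 − 5(89) = 414.5.
Buyer burden = 89 − 82 = 7; seller burden = 82 − 77 = 5.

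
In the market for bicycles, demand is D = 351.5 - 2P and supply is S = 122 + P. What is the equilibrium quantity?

Set D = S: 351.5 - 2P = 122 + P.
229.5 = 3P, so P* = 76.5.
Q* = 351.5 − 2(76.5) = 198.5.

Q* = 198.5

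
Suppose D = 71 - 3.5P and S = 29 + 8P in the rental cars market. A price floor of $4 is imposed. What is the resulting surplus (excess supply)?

Surplus = 4

Equilibrium price would be P* = 84/23, so the floor at 4 binds.
At P = 4: D = 57, S = 61.
Surplus = 61 − 57 = 4.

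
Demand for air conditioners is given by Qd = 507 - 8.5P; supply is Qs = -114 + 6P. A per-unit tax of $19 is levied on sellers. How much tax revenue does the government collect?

Pre-tax equilibrium: P* = 1242/29, Q* = 4146/29.
Tax on sellers shifts supply to Qs = -114 + 6(P − 19) = -228 + 6P.
507 - 8.5P = -228 + 6P gives buyer price Pb = 1470/29; sellers receive Ps = 1470/29 − 19 = 919/29.
New quantity: Q = 507 − 8.5(1470/29) = 2208/29.
Revenue = 19 × 2208/29 = 41952/29.

Tax revenue = 41952/29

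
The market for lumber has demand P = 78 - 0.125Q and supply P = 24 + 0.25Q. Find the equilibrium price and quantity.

P* = 60, Q* = 144

Set the two price expressions equal: 78 - 0.125Q = 24 + 0.25Q.
54 = 0.375Q, so Q* = 144.
P* = 78 − (0.125)(144) = 60.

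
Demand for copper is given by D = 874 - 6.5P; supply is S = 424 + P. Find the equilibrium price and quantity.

Set D = S: 874 - 6.5P = 424 + P.
450 = 7.5P, so P* = 60.
Q* = 874 − 6.5(60) = 484.

P* = 60, Q* = 484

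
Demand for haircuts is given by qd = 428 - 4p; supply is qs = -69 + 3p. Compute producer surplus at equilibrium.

Equilibrium: 428 - 4p = -69 + 3p gives p* = 71, q* = 144.
Supply starts at p = 23 (where qs = 0).
PS = ½(71 − 23)(144) = 3456.

Producer surplus = 3456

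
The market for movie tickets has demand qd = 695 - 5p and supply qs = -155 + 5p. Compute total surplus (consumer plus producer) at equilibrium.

Equilibrium: 695 - 5p = -155 + 5p gives p* = 85, q* = 270.
Demand choke price: p = 139; supply starts at p = 31.
CS = ½(139 − 85)(270) = 7290; PS = ½(85 − 31)(270) = 7290.

Total surplus = 14580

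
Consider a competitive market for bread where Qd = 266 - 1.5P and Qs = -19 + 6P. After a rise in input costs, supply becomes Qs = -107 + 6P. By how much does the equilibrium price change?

ΔP = 176/15

Original equilibrium: P* = 38, Q* = 209.
New equilibrium: 266 - 1.5P = -107 + 6P, so 373 = 7.5P and P' = 746/15; Q' = 266 − 1.5(746/15) = 191.4.
Change in price: 746/15 − 38 = 176/15.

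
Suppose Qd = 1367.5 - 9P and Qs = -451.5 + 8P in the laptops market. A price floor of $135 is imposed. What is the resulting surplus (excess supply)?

Equilibrium price would be P* = 107, so the floor at 135 binds.
At P = 135: Qd = 152.5, Qs = 628.5.
Surplus = 628.5 − 152.5 = 476.

Surplus = 476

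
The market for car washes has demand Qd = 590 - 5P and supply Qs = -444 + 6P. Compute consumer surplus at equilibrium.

Equilibrium: 590 - 5P = -444 + 6P gives P* = 94, Q* = 120.
Demand choke price (Qd = 0): P = 118.
CS = ½(118 − 94)(120) = 1440.

Consumer surplus = 1440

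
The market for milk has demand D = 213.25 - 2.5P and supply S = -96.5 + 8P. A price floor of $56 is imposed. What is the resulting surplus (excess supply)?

Surplus = 278.25

Equilibrium price would be P* = 29.5, so the floor at 56 binds.
At P = 56: D = 73.25, S = 351.5.
Surplus = 351.5 − 73.25 = 278.25.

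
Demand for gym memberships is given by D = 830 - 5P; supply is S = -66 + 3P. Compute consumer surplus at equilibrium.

Consumer surplus = 7290

Equilibrium: 830 - 5P = -66 + 3P gives P* = 112, Q* = 270.
Demand choke price (D = 0): P = 166.
CS = ½(166 − 112)(270) = 7290.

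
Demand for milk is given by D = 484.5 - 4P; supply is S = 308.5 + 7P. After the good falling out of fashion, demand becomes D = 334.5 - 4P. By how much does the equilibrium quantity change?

ΔQ = -1050/11

Original equilibrium: P* = 16, Q* = 420.5.
New equilibrium: 334.5 - 4P = 308.5 + 7P, so 26 = 11P and P' = 26/11; Q' = 334.5 − 4(26/11) = 7151/22.
Change in quantity: 7151/22 − 420.5 = -1050/11.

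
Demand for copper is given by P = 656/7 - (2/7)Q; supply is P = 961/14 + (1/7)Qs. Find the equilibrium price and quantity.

Set the two price expressions equal: 656/7 - (2/7)Q = 961/14 + (1/7)Q.
351/14 = (3/7)Q, so Q* = 58.5.
P* = 656/7 − (2/7)(58.5) = 77.

P* = 77, Q* = 58.5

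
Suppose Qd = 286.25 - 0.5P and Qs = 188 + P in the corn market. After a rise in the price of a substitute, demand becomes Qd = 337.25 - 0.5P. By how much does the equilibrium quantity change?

ΔQ = 34

Original equilibrium: P* = 65.5, Q* = 253.5.
New equilibrium: 337.25 - 0.5P = 188 + P, so 149.25 = 1.5P and P' = 99.5; Q' = 337.25 − 0.5(99.5) = 287.5.
Change in quantity: 287.5 − 253.5 = 34.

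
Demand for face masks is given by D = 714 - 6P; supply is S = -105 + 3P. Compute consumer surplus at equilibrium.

Consumer surplus = 2352

Equilibrium: 714 - 6P = -105 + 3P gives P* = 91, Q* = 168.
Demand choke price (D = 0): P = 119.
CS = ½(119 − 91)(168) = 2352.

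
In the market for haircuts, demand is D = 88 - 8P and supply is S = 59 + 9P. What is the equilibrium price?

P* = 29/17

Set D = S: 88 - 8P = 59 + 9P.
29 = 17P, so P* = 29/17.
Q* = 88 − 8(29/17) = 1264/17.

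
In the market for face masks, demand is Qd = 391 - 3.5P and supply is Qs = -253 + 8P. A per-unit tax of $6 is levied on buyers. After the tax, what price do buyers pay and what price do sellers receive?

Pre-tax equilibrium: P* = 56, Q* = 195.
Tax on buyers shifts demand to Qd = 391 − 3.5(P + 6) = 370 - 3.5P.
370 - 3.5P = -253 + 8P gives seller price Ps = 1246/23; buyers pay Pb = 1246/23 + 6 = 1384/23.
New quantity: Q = 391 − 3.5(1384/23) = 4149/23.

Buyers pay 1384/23, sellers receive 1246/23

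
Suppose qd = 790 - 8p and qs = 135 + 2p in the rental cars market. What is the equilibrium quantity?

q* = 266

Set qd = qs: 790 - 8p = 135 + 2p.
655 = 10p, so p* = 65.5.
q* = 790 − 8(65.5) = 266.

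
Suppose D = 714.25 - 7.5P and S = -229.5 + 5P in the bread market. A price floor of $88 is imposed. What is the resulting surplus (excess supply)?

Equilibrium price would be P* = 75.5, so the floor at 88 binds.
At P = 88: D = 54.25, S = 210.5.
Surplus = 210.5 − 54.25 = 156.25.

Surplus = 156.25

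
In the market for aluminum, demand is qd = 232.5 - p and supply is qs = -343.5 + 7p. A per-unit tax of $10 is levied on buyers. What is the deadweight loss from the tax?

Deadweight loss = 43.75

Pre-tax equilibrium: p* = 72, q* = 160.5.
Tax on buyers shifts demand to qd = 232.5 − 1(p + 10) = 222.5 - p.
222.5 - p = -343.5 + 7p gives seller price ps = 70.75; buyers pay pb = 70.75 + 10 = 80.75.
New quantity: q = 232.5 − 1(80.75) = 151.75.
DWL = ½ × 10 × (160.5 − 151.75) = 43.75.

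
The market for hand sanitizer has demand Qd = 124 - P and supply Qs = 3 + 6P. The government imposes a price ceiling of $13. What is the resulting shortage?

Shortage = 30

Equilibrium price would be P* = 121/7, so the ceiling at 13 binds.
At P = 13: Qd = 124 − 1(13) = 111, Qs = 3 + 6(13) = 81.
Shortage = 111 − 81 = 30.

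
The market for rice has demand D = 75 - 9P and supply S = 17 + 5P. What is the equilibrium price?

Set D = S: 75 - 9P = 17 + 5P.
58 = 14P, so P* = 29/7.
Q* = 75 − 9(29/7) = 264/7.

P* = 29/7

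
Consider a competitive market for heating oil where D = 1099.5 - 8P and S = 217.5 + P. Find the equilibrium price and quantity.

P* = 98, Q* = 315.5

Set D = S: 1099.5 - 8P = 217.5 + P.
882 = 9P, so P* = 98.
Q* = 1099.5 − 8(98) = 315.5.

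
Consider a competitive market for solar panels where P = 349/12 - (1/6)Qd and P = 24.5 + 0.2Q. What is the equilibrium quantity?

Q* = 12.5

Set the two price expressions equal: 349/12 - (1/6)Q = 24.5 + 0.2Q.
55/12 = (11/30)Q, so Q* = 12.5.
P* = 349/12 − (1/6)(12.5) = 27.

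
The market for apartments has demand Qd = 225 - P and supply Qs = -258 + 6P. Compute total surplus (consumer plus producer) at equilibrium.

Equilibrium: 225 - P = -258 + 6P gives P* = 69, Q* = 156.
Demand choke price: P = 225; supply starts at P = 43.
CS = ½(225 − 69)(156) = 12168; PS = ½(69 − 43)(156) = 2028.

Total surplus = 14196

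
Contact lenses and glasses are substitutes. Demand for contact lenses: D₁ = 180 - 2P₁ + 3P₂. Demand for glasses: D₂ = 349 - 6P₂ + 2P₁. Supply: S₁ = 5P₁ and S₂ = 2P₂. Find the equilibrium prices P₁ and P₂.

Market 1: 180 - 2P₁ + 3P₂ = 5P₁ → 7P₁ - 3P₂ = 180.
Market 2: 8P₂ - 2P₁ = 349.
Eliminating P₂: 8×(1) + 3×(2) gives 50P₁ = 2487, so P₁ = 49.74.
Back-substitute into (2): P₂ = (349 + 2×49.74) / 8 = 56.06.

P₁ = 49.74, P₂ = 56.06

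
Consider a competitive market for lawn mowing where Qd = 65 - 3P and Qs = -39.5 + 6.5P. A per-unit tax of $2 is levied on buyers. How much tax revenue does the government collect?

Tax revenue = 1060/19

Pre-tax equilibrium: P* = 11, Q* = 32.
Tax on buyers shifts demand to Qd = 65 − 3(P + 2) = 59 - 3P.
59 - 3P = -39.5 + 6.5P gives seller price Ps = 197/19; buyers pay Pb = 197/19 + 2 = 235/19.
New quantity: Q = 65 − 3(235/19) = 530/19.
Revenue = 2 × 530/19 = 1060/19.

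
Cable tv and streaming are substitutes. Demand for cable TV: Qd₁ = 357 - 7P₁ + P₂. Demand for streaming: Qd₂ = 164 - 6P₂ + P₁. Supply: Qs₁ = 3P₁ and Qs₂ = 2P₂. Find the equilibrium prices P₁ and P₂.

Market 1: 357 - 7P₁ + P₂ = 3P₁ → 10P₁ - P₂ = 357.
Market 2: 8P₂ - P₁ = 164.
Eliminating P₂: 8×(1) + 1×(2) gives 79P₁ = 3020, so P₁ = 3020/79.
Back-substitute into (2): P₂ = (164 + 1×3020/79) / 8 = 1997/79.

P₁ = 3020/79, P₂ = 1997/79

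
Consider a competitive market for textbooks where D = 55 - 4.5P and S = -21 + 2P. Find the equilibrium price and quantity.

P* = 152/13, Q* = 31/13

Set D = S: 55 - 4.5P = -21 + 2P.
76 = 6.5P, so P* = 152/13.
Q* = 55 − 4.5(152/13) = 31/13.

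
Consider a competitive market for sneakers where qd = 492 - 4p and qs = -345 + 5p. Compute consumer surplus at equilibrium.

Equilibrium: 492 - 4p = -345 + 5p gives p* = 93, q* = 120.
Demand choke price (qd = 0): p = 123.
CS = ½(123 − 93)(120) = 1800.

Consumer surplus = 1800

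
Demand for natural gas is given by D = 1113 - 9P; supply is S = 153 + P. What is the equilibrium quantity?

Set D = S: 1113 - 9P = 153 + P.
960 = 10P, so P* = 96.
Q* = 1113 − 9(96) = 249.

Q* = 249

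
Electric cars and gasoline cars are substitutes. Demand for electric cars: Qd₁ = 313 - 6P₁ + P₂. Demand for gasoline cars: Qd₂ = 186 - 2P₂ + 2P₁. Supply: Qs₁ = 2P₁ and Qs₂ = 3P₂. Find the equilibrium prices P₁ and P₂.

P₁ = 1751/38, P₂ = 1057/19

Market 1: 313 - 6P₁ + P₂ = 2P₁ → 8P₁ - P₂ = 313.
Market 2: 5P₂ - 2P₁ = 186.
Eliminating P₂: 5×(1) + 1×(2) gives 38P₁ = 1751, so P₁ = 1751/38.
Back-substitute into (2): P₂ = (186 + 2×1751/38) / 5 = 1057/19.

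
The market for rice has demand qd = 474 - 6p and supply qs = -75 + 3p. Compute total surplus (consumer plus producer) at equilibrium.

Equilibrium: 474 - 6p = -75 + 3p gives p* = 61, q* = 108.
Demand choke price: p = 79; supply starts at p = 25.
CS = ½(79 − 61)(108) = 972; PS = ½(61 − 25)(108) = 1944.

Total surplus = 2916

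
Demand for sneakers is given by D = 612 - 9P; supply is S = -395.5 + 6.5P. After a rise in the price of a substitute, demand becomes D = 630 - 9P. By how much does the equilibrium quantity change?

ΔQ = 234/31

Original equilibrium: P* = 65, Q* = 27.
New equilibrium: 630 - 9P = -395.5 + 6.5P, so 1025.5 = 15.5P and P' = 2051/31; Q' = 630 − 9(2051/31) = 1071/31.
Change in quantity: 1071/31 − 27 = 234/31.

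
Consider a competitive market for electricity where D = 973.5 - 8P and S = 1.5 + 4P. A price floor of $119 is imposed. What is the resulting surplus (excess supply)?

Equilibrium price would be P* = 81, so the floor at 119 binds.
At P = 119: D = 21.5, S = 477.5.
Surplus = 477.5 − 21.5 = 456.

Surplus = 456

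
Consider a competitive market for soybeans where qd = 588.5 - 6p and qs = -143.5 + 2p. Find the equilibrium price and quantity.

p* = 91.5, q* = 39.5

Set qd = qs: 588.5 - 6p = -143.5 + 2p.
732 = 8p, so p* = 91.5.
q* = 588.5 − 6(91.5) = 39.5.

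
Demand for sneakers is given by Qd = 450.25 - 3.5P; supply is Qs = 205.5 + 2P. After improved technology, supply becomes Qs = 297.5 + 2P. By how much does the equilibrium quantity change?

ΔQ = 644/11

Original equilibrium: P* = 44.5, Q* = 294.5.
New equilibrium: 450.25 - 3.5P = 297.5 + 2P, so 152.75 = 5.5P and P' = 611/22; Q' = 450.25 − 3.5(611/22) = 7767/22.
Change in quantity: 7767/22 − 294.5 = 644/11.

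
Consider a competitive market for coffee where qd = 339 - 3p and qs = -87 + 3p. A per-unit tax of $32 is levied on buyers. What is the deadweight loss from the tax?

Deadweight loss = 768

Pre-tax equilibrium: p* = 71, q* = 126.
Tax on buyers shifts demand to qd = 339 − 3(p + 32) = 243 - 3p.
243 - 3p = -87 + 3p gives seller price ps = 55; buyers pay pb = 55 + 32 = 87.
New quantity: q = 339 − 3(87) = 78.
DWL = ½ × 32 × (126 − 78) = 768.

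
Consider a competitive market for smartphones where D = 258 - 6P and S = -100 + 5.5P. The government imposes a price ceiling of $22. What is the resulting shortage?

Shortage = 105

Equilibrium price would be P* = 716/23, so the ceiling at 22 binds.
At P = 22: D = 258 − 6(22) = 126, S = -100 + 5.5(22) = 21.
Shortage = 126 − 21 = 105.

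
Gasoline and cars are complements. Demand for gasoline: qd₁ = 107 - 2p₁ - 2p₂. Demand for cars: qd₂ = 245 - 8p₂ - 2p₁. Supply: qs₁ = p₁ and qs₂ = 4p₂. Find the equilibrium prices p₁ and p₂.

p₁ = 24.8125, p₂ = 16.28125

Market 1: 107 - 2p₁ - 2p₂ = p₁ → 3p₁ + 2p₂ = 107.
Market 2: 12p₂ + 2p₁ = 245.
Eliminating p₂: 12×(1) − 2×(2) gives 32p₁ = 794, so p₁ = 24.8125.
Back-substitute into (2): p₂ = (245 − 2×24.8125) / 12 = 16.28125.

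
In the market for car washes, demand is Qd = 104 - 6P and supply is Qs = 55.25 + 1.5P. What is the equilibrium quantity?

Q* = 65

Set Qd = Qs: 104 - 6P = 55.25 + 1.5P.
48.75 = 7.5P, so P* = 6.5.
Q* = 104 − 6(6.5) = 65.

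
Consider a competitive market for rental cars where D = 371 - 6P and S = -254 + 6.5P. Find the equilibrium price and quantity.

Set D = S: 371 - 6P = -254 + 6.5P.
625 = 12.5P, so P* = 50.
Q* = 371 − 6(50) = 71.

P* = 50, Q* = 71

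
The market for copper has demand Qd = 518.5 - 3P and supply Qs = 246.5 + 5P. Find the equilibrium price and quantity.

Set Qd = Qs: 518.5 - 3P = 246.5 + 5P.
272 = 8P, so P* = 34.
Q* = 518.5 − 3(34) = 416.5.

P* = 34, Q* = 416.5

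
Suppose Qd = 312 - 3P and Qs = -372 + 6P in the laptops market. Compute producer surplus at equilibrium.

Producer surplus = 588

Equilibrium: 312 - 3P = -372 + 6P gives P* = 76, Q* = 84.
Supply starts at P = 62 (where Qs = 0).
PS = ½(76 − 62)(84) = 588.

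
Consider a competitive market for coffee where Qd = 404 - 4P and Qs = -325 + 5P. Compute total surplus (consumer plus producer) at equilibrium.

Equilibrium: 404 - 4P = -325 + 5P gives P* = 81, Q* = 80.
Demand choke price: P = 101; supply starts at P = 65.
CS = ½(101 − 81)(80) = 800; PS = ½(81 − 65)(80) = 640.

Total surplus = 1440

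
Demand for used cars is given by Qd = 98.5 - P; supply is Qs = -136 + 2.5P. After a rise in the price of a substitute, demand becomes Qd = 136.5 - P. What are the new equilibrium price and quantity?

Original equilibrium: P* = 67, Q* = 31.5.
New equilibrium: 136.5 - P = -136 + 2.5P, so 272.5 = 3.5P and P' = 545/7; Q' = 136.5 − 1(545/7) = 821/14.

P' = 545/7, Q' = 821/14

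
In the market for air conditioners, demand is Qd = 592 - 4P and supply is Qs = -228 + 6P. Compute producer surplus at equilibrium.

Equilibrium: 592 - 4P = -228 + 6P gives P* = 82, Q* = 264.
Supply starts at P = 38 (where Qs = 0).
PS = ½(82 − 38)(264) = 5808.

Producer surplus = 5808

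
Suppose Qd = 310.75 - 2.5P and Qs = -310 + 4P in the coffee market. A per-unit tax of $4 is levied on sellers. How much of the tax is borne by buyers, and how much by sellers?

Pre-tax equilibrium: P* = 95.5, Q* = 72.
Tax on sellers shifts supply to Qs = -310 + 4(P − 4) = -326 + 4P.
310.75 - 2.5P = -326 + 4P gives buyer price Pb = 2547/26; sellers receive Ps = 2547/26 − 4 = 2443/26.
New quantity: Q = 310.75 − 2.5(2547/26) = 856/13.
Buyer burden = 2547/26 − 95.5 = 32/13; seller burden = 95.5 − 2443/26 = 20/13.

Buyers bear 32/13, sellers bear 20/13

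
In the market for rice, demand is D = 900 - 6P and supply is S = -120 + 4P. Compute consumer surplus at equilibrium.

Equilibrium: 900 - 6P = -120 + 4P gives P* = 102, Q* = 288.
Demand choke price (D = 0): P = 150.
CS = ½(150 − 102)(288) = 6912.

Consumer surplus = 6912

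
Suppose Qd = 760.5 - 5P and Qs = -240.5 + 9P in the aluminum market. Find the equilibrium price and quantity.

P* = 71.5, Q* = 403

Set Qd = Qs: 760.5 - 5P = -240.5 + 9P.
1001 = 14P, so P* = 71.5.
Q* = 760.5 − 5(71.5) = 403.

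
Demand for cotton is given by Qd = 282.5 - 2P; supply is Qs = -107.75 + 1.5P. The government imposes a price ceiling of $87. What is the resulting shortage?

Equilibrium price would be P* = 111.5, so the ceiling at 87 binds.
At P = 87: Qd = 282.5 − 2(87) = 108.5, Qs = -107.75 + 1.5(87) = 22.75.
Shortage = 108.5 − 22.75 = 85.75.

Shortage = 85.75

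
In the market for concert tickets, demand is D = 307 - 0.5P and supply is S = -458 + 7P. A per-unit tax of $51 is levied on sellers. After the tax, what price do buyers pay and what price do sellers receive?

Buyers pay $149.6, sellers receive $98.6

Pre-tax equilibrium: P* = 102, Q* = 256.
Tax on sellers shifts supply to S = -458 + 7(P − 51) = -815 + 7P.
307 - 0.5P = -815 + 7P gives buyer price Pb = 149.6; sellers receive Ps = 149.6 − 51 = 98.6.
New quantity: Q = 307 − 0.5(149.6) = 232.2.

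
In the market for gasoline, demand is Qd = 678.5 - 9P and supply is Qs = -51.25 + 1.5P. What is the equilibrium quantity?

Q* = 53

Set Qd = Qs: 678.5 - 9P = -51.25 + 1.5P.
729.75 = 10.5P, so P* = 69.5.
Q* = 678.5 − 9(69.5) = 53.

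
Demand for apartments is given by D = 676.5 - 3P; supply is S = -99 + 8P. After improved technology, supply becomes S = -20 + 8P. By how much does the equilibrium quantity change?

Original equilibrium: P* = 70.5, Q* = 465.
New equilibrium: 676.5 - 3P = -20 + 8P, so 696.5 = 11P and P' = 1393/22; Q' = 676.5 − 3(1393/22) = 5352/11.
Change in quantity: 5352/11 − 465 = 237/11.

ΔQ = 237/11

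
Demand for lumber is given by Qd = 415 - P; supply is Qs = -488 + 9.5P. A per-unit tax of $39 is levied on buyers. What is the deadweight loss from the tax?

Pre-tax equilibrium: P* = 86, Q* = 329.
Tax on buyers shifts demand to Qd = 415 − 1(P + 39) = 376 - P.
376 - P = -488 + 9.5P gives seller price Ps = 576/7; buyers pay Pb = 576/7 + 39 = 849/7.
New quantity: Q = 415 − 1(849/7) = 2056/7.
DWL = ½ × 39 × (329 − 2056/7) = 9633/14.

Deadweight loss = 9633/14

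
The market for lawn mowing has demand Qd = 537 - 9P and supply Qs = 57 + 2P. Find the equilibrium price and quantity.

Set Qd = Qs: 537 - 9P = 57 + 2P.
480 = 11P, so P* = 480/11.
Q* = 537 − 9(480/11) = 1587/11.

P* = 480/11, Q* = 1587/11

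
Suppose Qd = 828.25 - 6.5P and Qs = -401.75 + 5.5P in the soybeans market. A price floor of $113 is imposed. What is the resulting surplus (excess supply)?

Surplus = 126

Equilibrium price would be P* = 102.5, so the floor at 113 binds.
At P = 113: Qd = 93.75, Qs = 219.75.
Surplus = 219.75 − 93.75 = 126.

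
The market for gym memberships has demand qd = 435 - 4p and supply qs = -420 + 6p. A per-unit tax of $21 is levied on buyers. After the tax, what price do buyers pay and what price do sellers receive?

Buyers pay $98.1, sellers receive $77.1

Pre-tax equilibrium: p* = 85.5, q* = 93.
Tax on buyers shifts demand to qd = 435 − 4(p + 21) = 351 - 4p.
351 - 4p = -420 + 6p gives seller price ps = 77.1; buyers pay pb = 77.1 + 21 = 98.1.
New quantity: q = 435 − 4(98.1) = 42.6.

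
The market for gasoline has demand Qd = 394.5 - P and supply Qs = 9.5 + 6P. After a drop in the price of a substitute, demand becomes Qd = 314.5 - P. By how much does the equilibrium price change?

Original equilibrium: P* = 55, Q* = 339.5.
New equilibrium: 314.5 - P = 9.5 + 6P, so 305 = 7P and P' = 305/7; Q' = 314.5 − 1(305/7) = 3793/14.
Change in price: 305/7 − 55 = -80/7.

ΔP = -80/7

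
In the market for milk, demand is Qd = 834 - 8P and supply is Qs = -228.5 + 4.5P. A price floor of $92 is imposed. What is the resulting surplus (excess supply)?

Equilibrium price would be P* = 85, so the floor at 92 binds.
At P = 92: Qd = 98, Qs = 185.5.
Surplus = 185.5 − 98 = 87.5.

Surplus = 87.5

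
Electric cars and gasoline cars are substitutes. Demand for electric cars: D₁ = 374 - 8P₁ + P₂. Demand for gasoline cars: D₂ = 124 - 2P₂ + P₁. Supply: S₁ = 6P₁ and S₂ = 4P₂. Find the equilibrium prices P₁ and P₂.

P₁ = 2368/83, P₂ = 2110/83

Market 1: 374 - 8P₁ + P₂ = 6P₁ → 14P₁ - P₂ = 374.
Market 2: 6P₂ - P₁ = 124.
Eliminating P₂: 6×(1) + 1×(2) gives 83P₁ = 2368, so P₁ = 2368/83.
Back-substitute into (2): P₂ = (124 + 1×2368/83) / 6 = 2110/83.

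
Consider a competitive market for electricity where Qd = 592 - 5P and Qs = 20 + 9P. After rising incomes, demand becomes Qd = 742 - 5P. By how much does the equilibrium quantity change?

ΔQ = 675/7

Original equilibrium: P* = 286/7, Q* = 2714/7.
New equilibrium: 742 - 5P = 20 + 9P, so 722 = 14P and P' = 361/7; Q' = 742 − 5(361/7) = 3389/7.
Change in quantity: 3389/7 − 2714/7 = 675/7.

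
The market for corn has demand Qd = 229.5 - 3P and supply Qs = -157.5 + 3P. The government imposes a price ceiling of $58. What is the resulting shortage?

Equilibrium price would be P* = 64.5, so the ceiling at 58 binds.
At P = 58: Qd = 229.5 − 3(58) = 55.5, Qs = -157.5 + 3(58) = 16.5.
Shortage = 55.5 − 16.5 = 39.

Shortage = 39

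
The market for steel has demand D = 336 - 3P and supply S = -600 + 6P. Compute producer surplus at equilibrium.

Producer surplus = 48

Equilibrium: 336 - 3P = -600 + 6P gives P* = 104, Q* = 24.
Supply starts at P = 100 (where S = 0).
PS = ½(104 − 100)(24) = 48.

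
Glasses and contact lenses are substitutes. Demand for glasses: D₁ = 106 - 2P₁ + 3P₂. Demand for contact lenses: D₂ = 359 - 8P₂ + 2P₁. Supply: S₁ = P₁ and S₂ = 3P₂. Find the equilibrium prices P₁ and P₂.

P₁ = 2243/27, P₂ = 1289/27

Market 1: 106 - 2P₁ + 3P₂ = P₁ → 3P₁ - 3P₂ = 106.
Market 2: 11P₂ - 2P₁ = 359.
Eliminating P₂: 11×(1) + 3×(2) gives 27P₁ = 2243, so P₁ = 2243/27.
Back-substitute into (2): P₂ = (359 + 2×2243/27) / 11 = 1289/27.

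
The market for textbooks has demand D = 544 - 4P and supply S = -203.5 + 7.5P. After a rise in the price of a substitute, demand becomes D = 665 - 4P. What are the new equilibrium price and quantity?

Original equilibrium: P* = 65, Q* = 284.
New equilibrium: 665 - 4P = -203.5 + 7.5P, so 868.5 = 11.5P and P' = 1737/23; Q' = 665 − 4(1737/23) = 8347/23.

P' = 1737/23, Q' = 8347/23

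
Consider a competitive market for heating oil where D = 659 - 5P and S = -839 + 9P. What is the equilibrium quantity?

Q* = 124

Set D = S: 659 - 5P = -839 + 9P.
1498 = 14P, so P* = 107.
Q* = 659 − 5(107) = 124.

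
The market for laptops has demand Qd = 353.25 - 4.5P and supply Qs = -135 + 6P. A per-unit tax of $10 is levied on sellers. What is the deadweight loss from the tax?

Deadweight loss = 900/7

Pre-tax equilibrium: P* = 46.5, Q* = 144.
Tax on sellers shifts supply to Qs = -135 + 6(P − 10) = -195 + 6P.
353.25 - 4.5P = -195 + 6P gives buyer price Pb = 731/14; sellers receive Ps = 731/14 − 10 = 591/14.
New quantity: Q = 353.25 − 4.5(731/14) = 828/7.
DWL = ½ × 10 × (144 − 828/7) = 900/7.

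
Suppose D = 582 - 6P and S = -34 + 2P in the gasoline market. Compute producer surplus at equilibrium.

Equilibrium: 582 - 6P = -34 + 2P gives P* = 77, Q* = 120.
Supply starts at P = 17 (where S = 0).
PS = ½(77 − 17)(120) = 3600.

Producer surplus = 3600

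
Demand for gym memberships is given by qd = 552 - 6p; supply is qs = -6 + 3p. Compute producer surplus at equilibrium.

Equilibrium: 552 - 6p = -6 + 3p gives p* = 62, q* = 180.
Supply starts at p = 2 (where qs = 0).
PS = ½(62 − 2)(180) = 5400.

Producer surplus = 5400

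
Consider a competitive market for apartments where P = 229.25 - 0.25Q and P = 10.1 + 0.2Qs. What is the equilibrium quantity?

Set the two price expressions equal: 229.25 - 0.25Q = 10.1 + 0.2Q.
219.15 = 0.45Q, so Q* = 487.
P* = 229.25 − (0.25)(487) = 107.5.

Q* = 487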